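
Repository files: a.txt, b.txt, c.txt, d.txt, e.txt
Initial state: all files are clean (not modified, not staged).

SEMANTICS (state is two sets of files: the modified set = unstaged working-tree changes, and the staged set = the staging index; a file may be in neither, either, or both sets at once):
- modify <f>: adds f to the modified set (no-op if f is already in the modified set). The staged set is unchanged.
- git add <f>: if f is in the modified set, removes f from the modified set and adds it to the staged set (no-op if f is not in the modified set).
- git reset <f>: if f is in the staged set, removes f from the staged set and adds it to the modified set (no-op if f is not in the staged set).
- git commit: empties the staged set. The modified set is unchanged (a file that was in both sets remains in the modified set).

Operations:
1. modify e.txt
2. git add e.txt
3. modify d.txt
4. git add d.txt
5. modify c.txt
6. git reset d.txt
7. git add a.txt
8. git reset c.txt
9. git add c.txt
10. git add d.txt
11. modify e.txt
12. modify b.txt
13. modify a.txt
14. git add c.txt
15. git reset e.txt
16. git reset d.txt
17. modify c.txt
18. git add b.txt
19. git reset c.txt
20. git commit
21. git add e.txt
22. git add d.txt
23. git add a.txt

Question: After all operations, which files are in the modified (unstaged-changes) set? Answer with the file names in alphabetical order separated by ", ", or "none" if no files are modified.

After op 1 (modify e.txt): modified={e.txt} staged={none}
After op 2 (git add e.txt): modified={none} staged={e.txt}
After op 3 (modify d.txt): modified={d.txt} staged={e.txt}
After op 4 (git add d.txt): modified={none} staged={d.txt, e.txt}
After op 5 (modify c.txt): modified={c.txt} staged={d.txt, e.txt}
After op 6 (git reset d.txt): modified={c.txt, d.txt} staged={e.txt}
After op 7 (git add a.txt): modified={c.txt, d.txt} staged={e.txt}
After op 8 (git reset c.txt): modified={c.txt, d.txt} staged={e.txt}
After op 9 (git add c.txt): modified={d.txt} staged={c.txt, e.txt}
After op 10 (git add d.txt): modified={none} staged={c.txt, d.txt, e.txt}
After op 11 (modify e.txt): modified={e.txt} staged={c.txt, d.txt, e.txt}
After op 12 (modify b.txt): modified={b.txt, e.txt} staged={c.txt, d.txt, e.txt}
After op 13 (modify a.txt): modified={a.txt, b.txt, e.txt} staged={c.txt, d.txt, e.txt}
After op 14 (git add c.txt): modified={a.txt, b.txt, e.txt} staged={c.txt, d.txt, e.txt}
After op 15 (git reset e.txt): modified={a.txt, b.txt, e.txt} staged={c.txt, d.txt}
After op 16 (git reset d.txt): modified={a.txt, b.txt, d.txt, e.txt} staged={c.txt}
After op 17 (modify c.txt): modified={a.txt, b.txt, c.txt, d.txt, e.txt} staged={c.txt}
After op 18 (git add b.txt): modified={a.txt, c.txt, d.txt, e.txt} staged={b.txt, c.txt}
After op 19 (git reset c.txt): modified={a.txt, c.txt, d.txt, e.txt} staged={b.txt}
After op 20 (git commit): modified={a.txt, c.txt, d.txt, e.txt} staged={none}
After op 21 (git add e.txt): modified={a.txt, c.txt, d.txt} staged={e.txt}
After op 22 (git add d.txt): modified={a.txt, c.txt} staged={d.txt, e.txt}
After op 23 (git add a.txt): modified={c.txt} staged={a.txt, d.txt, e.txt}

Answer: c.txt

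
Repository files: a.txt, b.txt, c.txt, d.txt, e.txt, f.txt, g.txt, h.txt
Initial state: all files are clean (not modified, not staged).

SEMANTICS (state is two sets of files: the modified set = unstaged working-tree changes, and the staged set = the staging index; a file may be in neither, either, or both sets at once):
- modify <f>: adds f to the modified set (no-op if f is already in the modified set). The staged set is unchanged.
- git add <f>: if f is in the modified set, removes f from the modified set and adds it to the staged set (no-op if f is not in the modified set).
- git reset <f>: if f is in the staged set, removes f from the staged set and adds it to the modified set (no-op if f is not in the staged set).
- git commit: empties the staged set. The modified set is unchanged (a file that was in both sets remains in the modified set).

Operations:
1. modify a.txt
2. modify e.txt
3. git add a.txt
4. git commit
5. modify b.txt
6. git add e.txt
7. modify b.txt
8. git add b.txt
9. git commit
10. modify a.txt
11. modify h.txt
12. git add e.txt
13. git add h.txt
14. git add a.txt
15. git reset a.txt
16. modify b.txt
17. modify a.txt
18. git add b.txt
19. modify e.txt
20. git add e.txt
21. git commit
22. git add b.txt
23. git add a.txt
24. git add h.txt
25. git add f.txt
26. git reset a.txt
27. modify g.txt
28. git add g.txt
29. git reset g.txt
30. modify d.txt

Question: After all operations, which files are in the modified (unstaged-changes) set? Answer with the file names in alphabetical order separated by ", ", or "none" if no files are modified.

Answer: a.txt, d.txt, g.txt

Derivation:
After op 1 (modify a.txt): modified={a.txt} staged={none}
After op 2 (modify e.txt): modified={a.txt, e.txt} staged={none}
After op 3 (git add a.txt): modified={e.txt} staged={a.txt}
After op 4 (git commit): modified={e.txt} staged={none}
After op 5 (modify b.txt): modified={b.txt, e.txt} staged={none}
After op 6 (git add e.txt): modified={b.txt} staged={e.txt}
After op 7 (modify b.txt): modified={b.txt} staged={e.txt}
After op 8 (git add b.txt): modified={none} staged={b.txt, e.txt}
After op 9 (git commit): modified={none} staged={none}
After op 10 (modify a.txt): modified={a.txt} staged={none}
After op 11 (modify h.txt): modified={a.txt, h.txt} staged={none}
After op 12 (git add e.txt): modified={a.txt, h.txt} staged={none}
After op 13 (git add h.txt): modified={a.txt} staged={h.txt}
After op 14 (git add a.txt): modified={none} staged={a.txt, h.txt}
After op 15 (git reset a.txt): modified={a.txt} staged={h.txt}
After op 16 (modify b.txt): modified={a.txt, b.txt} staged={h.txt}
After op 17 (modify a.txt): modified={a.txt, b.txt} staged={h.txt}
After op 18 (git add b.txt): modified={a.txt} staged={b.txt, h.txt}
After op 19 (modify e.txt): modified={a.txt, e.txt} staged={b.txt, h.txt}
After op 20 (git add e.txt): modified={a.txt} staged={b.txt, e.txt, h.txt}
After op 21 (git commit): modified={a.txt} staged={none}
After op 22 (git add b.txt): modified={a.txt} staged={none}
After op 23 (git add a.txt): modified={none} staged={a.txt}
After op 24 (git add h.txt): modified={none} staged={a.txt}
After op 25 (git add f.txt): modified={none} staged={a.txt}
After op 26 (git reset a.txt): modified={a.txt} staged={none}
After op 27 (modify g.txt): modified={a.txt, g.txt} staged={none}
After op 28 (git add g.txt): modified={a.txt} staged={g.txt}
After op 29 (git reset g.txt): modified={a.txt, g.txt} staged={none}
After op 30 (modify d.txt): modified={a.txt, d.txt, g.txt} staged={none}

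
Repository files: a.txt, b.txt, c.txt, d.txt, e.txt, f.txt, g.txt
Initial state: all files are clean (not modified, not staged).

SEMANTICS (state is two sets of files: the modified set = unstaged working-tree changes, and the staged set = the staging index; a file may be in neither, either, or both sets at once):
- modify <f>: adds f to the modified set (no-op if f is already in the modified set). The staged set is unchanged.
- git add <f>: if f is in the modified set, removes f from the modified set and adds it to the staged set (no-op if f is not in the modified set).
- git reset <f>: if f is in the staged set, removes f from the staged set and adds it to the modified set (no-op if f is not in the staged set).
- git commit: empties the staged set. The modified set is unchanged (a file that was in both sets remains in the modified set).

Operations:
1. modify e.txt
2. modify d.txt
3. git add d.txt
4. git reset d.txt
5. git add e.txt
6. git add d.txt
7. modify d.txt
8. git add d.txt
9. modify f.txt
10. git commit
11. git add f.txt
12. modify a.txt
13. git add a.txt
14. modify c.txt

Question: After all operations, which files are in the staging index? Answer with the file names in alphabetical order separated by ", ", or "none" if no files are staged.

After op 1 (modify e.txt): modified={e.txt} staged={none}
After op 2 (modify d.txt): modified={d.txt, e.txt} staged={none}
After op 3 (git add d.txt): modified={e.txt} staged={d.txt}
After op 4 (git reset d.txt): modified={d.txt, e.txt} staged={none}
After op 5 (git add e.txt): modified={d.txt} staged={e.txt}
After op 6 (git add d.txt): modified={none} staged={d.txt, e.txt}
After op 7 (modify d.txt): modified={d.txt} staged={d.txt, e.txt}
After op 8 (git add d.txt): modified={none} staged={d.txt, e.txt}
After op 9 (modify f.txt): modified={f.txt} staged={d.txt, e.txt}
After op 10 (git commit): modified={f.txt} staged={none}
After op 11 (git add f.txt): modified={none} staged={f.txt}
After op 12 (modify a.txt): modified={a.txt} staged={f.txt}
After op 13 (git add a.txt): modified={none} staged={a.txt, f.txt}
After op 14 (modify c.txt): modified={c.txt} staged={a.txt, f.txt}

Answer: a.txt, f.txt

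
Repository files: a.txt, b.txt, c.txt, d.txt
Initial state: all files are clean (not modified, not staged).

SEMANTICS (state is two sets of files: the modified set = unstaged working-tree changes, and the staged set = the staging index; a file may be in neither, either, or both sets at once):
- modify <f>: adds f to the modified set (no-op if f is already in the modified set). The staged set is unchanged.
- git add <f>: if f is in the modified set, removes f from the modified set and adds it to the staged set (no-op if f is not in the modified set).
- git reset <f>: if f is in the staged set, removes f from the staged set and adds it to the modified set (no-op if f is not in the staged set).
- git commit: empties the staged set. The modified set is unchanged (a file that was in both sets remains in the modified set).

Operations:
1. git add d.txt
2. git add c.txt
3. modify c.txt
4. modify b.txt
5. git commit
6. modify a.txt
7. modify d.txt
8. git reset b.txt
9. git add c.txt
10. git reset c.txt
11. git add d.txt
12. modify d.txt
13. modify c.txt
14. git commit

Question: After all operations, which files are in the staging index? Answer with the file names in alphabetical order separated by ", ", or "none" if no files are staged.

Answer: none

Derivation:
After op 1 (git add d.txt): modified={none} staged={none}
After op 2 (git add c.txt): modified={none} staged={none}
After op 3 (modify c.txt): modified={c.txt} staged={none}
After op 4 (modify b.txt): modified={b.txt, c.txt} staged={none}
After op 5 (git commit): modified={b.txt, c.txt} staged={none}
After op 6 (modify a.txt): modified={a.txt, b.txt, c.txt} staged={none}
After op 7 (modify d.txt): modified={a.txt, b.txt, c.txt, d.txt} staged={none}
After op 8 (git reset b.txt): modified={a.txt, b.txt, c.txt, d.txt} staged={none}
After op 9 (git add c.txt): modified={a.txt, b.txt, d.txt} staged={c.txt}
After op 10 (git reset c.txt): modified={a.txt, b.txt, c.txt, d.txt} staged={none}
After op 11 (git add d.txt): modified={a.txt, b.txt, c.txt} staged={d.txt}
After op 12 (modify d.txt): modified={a.txt, b.txt, c.txt, d.txt} staged={d.txt}
After op 13 (modify c.txt): modified={a.txt, b.txt, c.txt, d.txt} staged={d.txt}
After op 14 (git commit): modified={a.txt, b.txt, c.txt, d.txt} staged={none}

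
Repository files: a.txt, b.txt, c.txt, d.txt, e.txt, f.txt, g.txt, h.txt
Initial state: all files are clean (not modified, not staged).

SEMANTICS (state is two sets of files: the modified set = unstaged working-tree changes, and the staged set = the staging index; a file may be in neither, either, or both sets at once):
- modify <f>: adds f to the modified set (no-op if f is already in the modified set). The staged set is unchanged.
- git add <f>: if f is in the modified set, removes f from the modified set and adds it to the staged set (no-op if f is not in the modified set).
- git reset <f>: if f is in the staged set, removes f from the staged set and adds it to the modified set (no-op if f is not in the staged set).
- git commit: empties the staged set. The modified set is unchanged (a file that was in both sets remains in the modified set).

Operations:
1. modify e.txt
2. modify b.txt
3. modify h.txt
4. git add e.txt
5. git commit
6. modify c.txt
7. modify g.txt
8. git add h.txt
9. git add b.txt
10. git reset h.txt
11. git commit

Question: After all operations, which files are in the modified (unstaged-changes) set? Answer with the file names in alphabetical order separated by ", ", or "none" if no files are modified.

After op 1 (modify e.txt): modified={e.txt} staged={none}
After op 2 (modify b.txt): modified={b.txt, e.txt} staged={none}
After op 3 (modify h.txt): modified={b.txt, e.txt, h.txt} staged={none}
After op 4 (git add e.txt): modified={b.txt, h.txt} staged={e.txt}
After op 5 (git commit): modified={b.txt, h.txt} staged={none}
After op 6 (modify c.txt): modified={b.txt, c.txt, h.txt} staged={none}
After op 7 (modify g.txt): modified={b.txt, c.txt, g.txt, h.txt} staged={none}
After op 8 (git add h.txt): modified={b.txt, c.txt, g.txt} staged={h.txt}
After op 9 (git add b.txt): modified={c.txt, g.txt} staged={b.txt, h.txt}
After op 10 (git reset h.txt): modified={c.txt, g.txt, h.txt} staged={b.txt}
After op 11 (git commit): modified={c.txt, g.txt, h.txt} staged={none}

Answer: c.txt, g.txt, h.txt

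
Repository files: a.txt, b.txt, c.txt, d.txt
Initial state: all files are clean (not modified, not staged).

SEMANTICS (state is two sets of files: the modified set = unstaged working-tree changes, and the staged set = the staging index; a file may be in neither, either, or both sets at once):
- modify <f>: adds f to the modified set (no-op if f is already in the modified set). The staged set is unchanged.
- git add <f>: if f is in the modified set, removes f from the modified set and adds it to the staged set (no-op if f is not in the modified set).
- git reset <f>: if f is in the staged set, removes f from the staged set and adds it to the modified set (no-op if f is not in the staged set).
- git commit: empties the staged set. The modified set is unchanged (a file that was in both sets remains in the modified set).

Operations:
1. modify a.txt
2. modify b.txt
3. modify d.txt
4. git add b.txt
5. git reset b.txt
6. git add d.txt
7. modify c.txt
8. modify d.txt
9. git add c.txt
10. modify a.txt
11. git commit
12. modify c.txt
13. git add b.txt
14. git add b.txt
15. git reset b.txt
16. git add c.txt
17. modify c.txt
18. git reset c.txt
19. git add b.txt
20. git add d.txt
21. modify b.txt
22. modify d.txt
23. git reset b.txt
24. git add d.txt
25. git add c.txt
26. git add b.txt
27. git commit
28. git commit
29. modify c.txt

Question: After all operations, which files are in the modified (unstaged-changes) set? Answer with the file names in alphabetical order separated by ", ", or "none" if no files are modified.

Answer: a.txt, c.txt

Derivation:
After op 1 (modify a.txt): modified={a.txt} staged={none}
After op 2 (modify b.txt): modified={a.txt, b.txt} staged={none}
After op 3 (modify d.txt): modified={a.txt, b.txt, d.txt} staged={none}
After op 4 (git add b.txt): modified={a.txt, d.txt} staged={b.txt}
After op 5 (git reset b.txt): modified={a.txt, b.txt, d.txt} staged={none}
After op 6 (git add d.txt): modified={a.txt, b.txt} staged={d.txt}
After op 7 (modify c.txt): modified={a.txt, b.txt, c.txt} staged={d.txt}
After op 8 (modify d.txt): modified={a.txt, b.txt, c.txt, d.txt} staged={d.txt}
After op 9 (git add c.txt): modified={a.txt, b.txt, d.txt} staged={c.txt, d.txt}
After op 10 (modify a.txt): modified={a.txt, b.txt, d.txt} staged={c.txt, d.txt}
After op 11 (git commit): modified={a.txt, b.txt, d.txt} staged={none}
After op 12 (modify c.txt): modified={a.txt, b.txt, c.txt, d.txt} staged={none}
After op 13 (git add b.txt): modified={a.txt, c.txt, d.txt} staged={b.txt}
After op 14 (git add b.txt): modified={a.txt, c.txt, d.txt} staged={b.txt}
After op 15 (git reset b.txt): modified={a.txt, b.txt, c.txt, d.txt} staged={none}
After op 16 (git add c.txt): modified={a.txt, b.txt, d.txt} staged={c.txt}
After op 17 (modify c.txt): modified={a.txt, b.txt, c.txt, d.txt} staged={c.txt}
After op 18 (git reset c.txt): modified={a.txt, b.txt, c.txt, d.txt} staged={none}
After op 19 (git add b.txt): modified={a.txt, c.txt, d.txt} staged={b.txt}
After op 20 (git add d.txt): modified={a.txt, c.txt} staged={b.txt, d.txt}
After op 21 (modify b.txt): modified={a.txt, b.txt, c.txt} staged={b.txt, d.txt}
After op 22 (modify d.txt): modified={a.txt, b.txt, c.txt, d.txt} staged={b.txt, d.txt}
After op 23 (git reset b.txt): modified={a.txt, b.txt, c.txt, d.txt} staged={d.txt}
After op 24 (git add d.txt): modified={a.txt, b.txt, c.txt} staged={d.txt}
After op 25 (git add c.txt): modified={a.txt, b.txt} staged={c.txt, d.txt}
After op 26 (git add b.txt): modified={a.txt} staged={b.txt, c.txt, d.txt}
After op 27 (git commit): modified={a.txt} staged={none}
After op 28 (git commit): modified={a.txt} staged={none}
After op 29 (modify c.txt): modified={a.txt, c.txt} staged={none}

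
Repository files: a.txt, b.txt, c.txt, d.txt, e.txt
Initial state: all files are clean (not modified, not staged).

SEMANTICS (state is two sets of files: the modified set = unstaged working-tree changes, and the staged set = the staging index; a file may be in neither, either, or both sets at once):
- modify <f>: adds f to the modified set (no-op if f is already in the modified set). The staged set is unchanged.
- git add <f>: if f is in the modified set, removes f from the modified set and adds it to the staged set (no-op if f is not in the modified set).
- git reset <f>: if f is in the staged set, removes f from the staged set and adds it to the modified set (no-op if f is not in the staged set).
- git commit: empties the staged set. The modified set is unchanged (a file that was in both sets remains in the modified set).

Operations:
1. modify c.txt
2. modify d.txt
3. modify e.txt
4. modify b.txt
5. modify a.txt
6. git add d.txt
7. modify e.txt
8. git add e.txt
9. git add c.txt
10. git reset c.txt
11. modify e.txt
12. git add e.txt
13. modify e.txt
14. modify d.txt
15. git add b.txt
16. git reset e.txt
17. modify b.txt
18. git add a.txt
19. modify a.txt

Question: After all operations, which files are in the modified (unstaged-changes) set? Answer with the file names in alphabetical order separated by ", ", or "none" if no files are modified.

After op 1 (modify c.txt): modified={c.txt} staged={none}
After op 2 (modify d.txt): modified={c.txt, d.txt} staged={none}
After op 3 (modify e.txt): modified={c.txt, d.txt, e.txt} staged={none}
After op 4 (modify b.txt): modified={b.txt, c.txt, d.txt, e.txt} staged={none}
After op 5 (modify a.txt): modified={a.txt, b.txt, c.txt, d.txt, e.txt} staged={none}
After op 6 (git add d.txt): modified={a.txt, b.txt, c.txt, e.txt} staged={d.txt}
After op 7 (modify e.txt): modified={a.txt, b.txt, c.txt, e.txt} staged={d.txt}
After op 8 (git add e.txt): modified={a.txt, b.txt, c.txt} staged={d.txt, e.txt}
After op 9 (git add c.txt): modified={a.txt, b.txt} staged={c.txt, d.txt, e.txt}
After op 10 (git reset c.txt): modified={a.txt, b.txt, c.txt} staged={d.txt, e.txt}
After op 11 (modify e.txt): modified={a.txt, b.txt, c.txt, e.txt} staged={d.txt, e.txt}
After op 12 (git add e.txt): modified={a.txt, b.txt, c.txt} staged={d.txt, e.txt}
After op 13 (modify e.txt): modified={a.txt, b.txt, c.txt, e.txt} staged={d.txt, e.txt}
After op 14 (modify d.txt): modified={a.txt, b.txt, c.txt, d.txt, e.txt} staged={d.txt, e.txt}
After op 15 (git add b.txt): modified={a.txt, c.txt, d.txt, e.txt} staged={b.txt, d.txt, e.txt}
After op 16 (git reset e.txt): modified={a.txt, c.txt, d.txt, e.txt} staged={b.txt, d.txt}
After op 17 (modify b.txt): modified={a.txt, b.txt, c.txt, d.txt, e.txt} staged={b.txt, d.txt}
After op 18 (git add a.txt): modified={b.txt, c.txt, d.txt, e.txt} staged={a.txt, b.txt, d.txt}
After op 19 (modify a.txt): modified={a.txt, b.txt, c.txt, d.txt, e.txt} staged={a.txt, b.txt, d.txt}

Answer: a.txt, b.txt, c.txt, d.txt, e.txt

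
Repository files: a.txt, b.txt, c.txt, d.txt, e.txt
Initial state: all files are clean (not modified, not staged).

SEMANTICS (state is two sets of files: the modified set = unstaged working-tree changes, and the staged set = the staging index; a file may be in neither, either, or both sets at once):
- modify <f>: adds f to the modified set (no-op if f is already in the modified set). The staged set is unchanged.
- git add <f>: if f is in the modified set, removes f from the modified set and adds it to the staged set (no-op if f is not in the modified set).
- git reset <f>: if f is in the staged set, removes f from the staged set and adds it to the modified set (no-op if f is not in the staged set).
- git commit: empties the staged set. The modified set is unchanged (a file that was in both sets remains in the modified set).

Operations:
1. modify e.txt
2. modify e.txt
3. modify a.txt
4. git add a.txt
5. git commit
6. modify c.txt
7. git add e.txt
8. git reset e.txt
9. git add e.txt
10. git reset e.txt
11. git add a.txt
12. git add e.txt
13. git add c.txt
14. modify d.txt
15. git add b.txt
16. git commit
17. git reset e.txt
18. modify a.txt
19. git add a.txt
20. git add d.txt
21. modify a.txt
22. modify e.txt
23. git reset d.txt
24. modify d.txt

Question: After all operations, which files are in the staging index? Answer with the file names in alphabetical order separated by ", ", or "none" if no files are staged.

After op 1 (modify e.txt): modified={e.txt} staged={none}
After op 2 (modify e.txt): modified={e.txt} staged={none}
After op 3 (modify a.txt): modified={a.txt, e.txt} staged={none}
After op 4 (git add a.txt): modified={e.txt} staged={a.txt}
After op 5 (git commit): modified={e.txt} staged={none}
After op 6 (modify c.txt): modified={c.txt, e.txt} staged={none}
After op 7 (git add e.txt): modified={c.txt} staged={e.txt}
After op 8 (git reset e.txt): modified={c.txt, e.txt} staged={none}
After op 9 (git add e.txt): modified={c.txt} staged={e.txt}
After op 10 (git reset e.txt): modified={c.txt, e.txt} staged={none}
After op 11 (git add a.txt): modified={c.txt, e.txt} staged={none}
After op 12 (git add e.txt): modified={c.txt} staged={e.txt}
After op 13 (git add c.txt): modified={none} staged={c.txt, e.txt}
After op 14 (modify d.txt): modified={d.txt} staged={c.txt, e.txt}
After op 15 (git add b.txt): modified={d.txt} staged={c.txt, e.txt}
After op 16 (git commit): modified={d.txt} staged={none}
After op 17 (git reset e.txt): modified={d.txt} staged={none}
After op 18 (modify a.txt): modified={a.txt, d.txt} staged={none}
After op 19 (git add a.txt): modified={d.txt} staged={a.txt}
After op 20 (git add d.txt): modified={none} staged={a.txt, d.txt}
After op 21 (modify a.txt): modified={a.txt} staged={a.txt, d.txt}
After op 22 (modify e.txt): modified={a.txt, e.txt} staged={a.txt, d.txt}
After op 23 (git reset d.txt): modified={a.txt, d.txt, e.txt} staged={a.txt}
After op 24 (modify d.txt): modified={a.txt, d.txt, e.txt} staged={a.txt}

Answer: a.txt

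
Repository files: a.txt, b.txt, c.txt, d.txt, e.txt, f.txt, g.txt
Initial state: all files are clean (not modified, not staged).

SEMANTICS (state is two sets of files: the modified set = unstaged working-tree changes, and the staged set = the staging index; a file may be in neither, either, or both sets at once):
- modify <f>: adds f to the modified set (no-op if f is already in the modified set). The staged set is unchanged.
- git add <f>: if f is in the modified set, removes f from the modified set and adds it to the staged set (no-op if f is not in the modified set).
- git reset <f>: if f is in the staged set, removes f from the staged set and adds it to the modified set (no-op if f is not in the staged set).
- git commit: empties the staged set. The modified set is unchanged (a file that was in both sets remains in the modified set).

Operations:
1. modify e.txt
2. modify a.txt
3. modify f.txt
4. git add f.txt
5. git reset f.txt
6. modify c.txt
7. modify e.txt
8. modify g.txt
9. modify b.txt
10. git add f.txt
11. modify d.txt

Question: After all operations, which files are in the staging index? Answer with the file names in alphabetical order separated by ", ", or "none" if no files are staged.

Answer: f.txt

Derivation:
After op 1 (modify e.txt): modified={e.txt} staged={none}
After op 2 (modify a.txt): modified={a.txt, e.txt} staged={none}
After op 3 (modify f.txt): modified={a.txt, e.txt, f.txt} staged={none}
After op 4 (git add f.txt): modified={a.txt, e.txt} staged={f.txt}
After op 5 (git reset f.txt): modified={a.txt, e.txt, f.txt} staged={none}
After op 6 (modify c.txt): modified={a.txt, c.txt, e.txt, f.txt} staged={none}
After op 7 (modify e.txt): modified={a.txt, c.txt, e.txt, f.txt} staged={none}
After op 8 (modify g.txt): modified={a.txt, c.txt, e.txt, f.txt, g.txt} staged={none}
After op 9 (modify b.txt): modified={a.txt, b.txt, c.txt, e.txt, f.txt, g.txt} staged={none}
After op 10 (git add f.txt): modified={a.txt, b.txt, c.txt, e.txt, g.txt} staged={f.txt}
After op 11 (modify d.txt): modified={a.txt, b.txt, c.txt, d.txt, e.txt, g.txt} staged={f.txt}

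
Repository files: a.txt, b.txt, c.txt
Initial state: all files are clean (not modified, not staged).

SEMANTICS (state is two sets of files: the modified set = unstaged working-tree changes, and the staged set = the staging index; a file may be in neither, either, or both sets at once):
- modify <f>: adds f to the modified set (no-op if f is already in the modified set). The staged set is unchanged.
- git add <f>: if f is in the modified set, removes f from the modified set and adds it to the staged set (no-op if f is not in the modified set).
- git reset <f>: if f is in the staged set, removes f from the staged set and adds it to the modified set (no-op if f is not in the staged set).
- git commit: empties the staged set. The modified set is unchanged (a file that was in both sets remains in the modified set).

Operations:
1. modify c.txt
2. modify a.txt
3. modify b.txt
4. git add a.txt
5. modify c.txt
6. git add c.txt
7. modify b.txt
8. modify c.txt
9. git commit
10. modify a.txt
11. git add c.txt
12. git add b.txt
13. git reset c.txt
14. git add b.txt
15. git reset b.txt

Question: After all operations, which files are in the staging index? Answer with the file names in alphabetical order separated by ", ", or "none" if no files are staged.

After op 1 (modify c.txt): modified={c.txt} staged={none}
After op 2 (modify a.txt): modified={a.txt, c.txt} staged={none}
After op 3 (modify b.txt): modified={a.txt, b.txt, c.txt} staged={none}
After op 4 (git add a.txt): modified={b.txt, c.txt} staged={a.txt}
After op 5 (modify c.txt): modified={b.txt, c.txt} staged={a.txt}
After op 6 (git add c.txt): modified={b.txt} staged={a.txt, c.txt}
After op 7 (modify b.txt): modified={b.txt} staged={a.txt, c.txt}
After op 8 (modify c.txt): modified={b.txt, c.txt} staged={a.txt, c.txt}
After op 9 (git commit): modified={b.txt, c.txt} staged={none}
After op 10 (modify a.txt): modified={a.txt, b.txt, c.txt} staged={none}
After op 11 (git add c.txt): modified={a.txt, b.txt} staged={c.txt}
After op 12 (git add b.txt): modified={a.txt} staged={b.txt, c.txt}
After op 13 (git reset c.txt): modified={a.txt, c.txt} staged={b.txt}
After op 14 (git add b.txt): modified={a.txt, c.txt} staged={b.txt}
After op 15 (git reset b.txt): modified={a.txt, b.txt, c.txt} staged={none}

Answer: none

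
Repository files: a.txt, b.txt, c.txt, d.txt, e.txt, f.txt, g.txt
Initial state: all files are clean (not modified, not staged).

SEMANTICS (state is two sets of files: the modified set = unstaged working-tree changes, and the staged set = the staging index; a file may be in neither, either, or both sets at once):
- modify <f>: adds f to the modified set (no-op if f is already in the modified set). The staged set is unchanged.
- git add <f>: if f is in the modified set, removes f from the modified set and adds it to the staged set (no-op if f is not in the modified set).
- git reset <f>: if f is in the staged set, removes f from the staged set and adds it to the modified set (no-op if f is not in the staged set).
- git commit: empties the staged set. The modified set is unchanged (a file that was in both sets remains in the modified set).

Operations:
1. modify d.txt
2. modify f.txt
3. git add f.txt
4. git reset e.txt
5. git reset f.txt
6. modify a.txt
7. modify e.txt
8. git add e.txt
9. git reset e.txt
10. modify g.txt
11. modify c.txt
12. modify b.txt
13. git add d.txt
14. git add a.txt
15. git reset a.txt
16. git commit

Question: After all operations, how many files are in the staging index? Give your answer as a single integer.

After op 1 (modify d.txt): modified={d.txt} staged={none}
After op 2 (modify f.txt): modified={d.txt, f.txt} staged={none}
After op 3 (git add f.txt): modified={d.txt} staged={f.txt}
After op 4 (git reset e.txt): modified={d.txt} staged={f.txt}
After op 5 (git reset f.txt): modified={d.txt, f.txt} staged={none}
After op 6 (modify a.txt): modified={a.txt, d.txt, f.txt} staged={none}
After op 7 (modify e.txt): modified={a.txt, d.txt, e.txt, f.txt} staged={none}
After op 8 (git add e.txt): modified={a.txt, d.txt, f.txt} staged={e.txt}
After op 9 (git reset e.txt): modified={a.txt, d.txt, e.txt, f.txt} staged={none}
After op 10 (modify g.txt): modified={a.txt, d.txt, e.txt, f.txt, g.txt} staged={none}
After op 11 (modify c.txt): modified={a.txt, c.txt, d.txt, e.txt, f.txt, g.txt} staged={none}
After op 12 (modify b.txt): modified={a.txt, b.txt, c.txt, d.txt, e.txt, f.txt, g.txt} staged={none}
After op 13 (git add d.txt): modified={a.txt, b.txt, c.txt, e.txt, f.txt, g.txt} staged={d.txt}
After op 14 (git add a.txt): modified={b.txt, c.txt, e.txt, f.txt, g.txt} staged={a.txt, d.txt}
After op 15 (git reset a.txt): modified={a.txt, b.txt, c.txt, e.txt, f.txt, g.txt} staged={d.txt}
After op 16 (git commit): modified={a.txt, b.txt, c.txt, e.txt, f.txt, g.txt} staged={none}
Final staged set: {none} -> count=0

Answer: 0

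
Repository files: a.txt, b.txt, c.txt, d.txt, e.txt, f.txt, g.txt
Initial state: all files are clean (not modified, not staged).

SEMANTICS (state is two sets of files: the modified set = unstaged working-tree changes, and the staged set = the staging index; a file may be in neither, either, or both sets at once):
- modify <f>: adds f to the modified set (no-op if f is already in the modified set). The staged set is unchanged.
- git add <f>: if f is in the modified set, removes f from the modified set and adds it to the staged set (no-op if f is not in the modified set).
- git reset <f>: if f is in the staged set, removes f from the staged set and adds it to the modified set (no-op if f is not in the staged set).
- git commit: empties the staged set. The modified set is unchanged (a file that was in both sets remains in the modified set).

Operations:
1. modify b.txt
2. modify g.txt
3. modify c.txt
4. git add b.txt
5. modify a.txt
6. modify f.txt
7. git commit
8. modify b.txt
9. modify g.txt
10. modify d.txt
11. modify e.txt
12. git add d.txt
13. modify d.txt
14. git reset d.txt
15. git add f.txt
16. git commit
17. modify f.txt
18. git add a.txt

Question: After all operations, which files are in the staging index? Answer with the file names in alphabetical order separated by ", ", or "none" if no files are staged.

Answer: a.txt

Derivation:
After op 1 (modify b.txt): modified={b.txt} staged={none}
After op 2 (modify g.txt): modified={b.txt, g.txt} staged={none}
After op 3 (modify c.txt): modified={b.txt, c.txt, g.txt} staged={none}
After op 4 (git add b.txt): modified={c.txt, g.txt} staged={b.txt}
After op 5 (modify a.txt): modified={a.txt, c.txt, g.txt} staged={b.txt}
After op 6 (modify f.txt): modified={a.txt, c.txt, f.txt, g.txt} staged={b.txt}
After op 7 (git commit): modified={a.txt, c.txt, f.txt, g.txt} staged={none}
After op 8 (modify b.txt): modified={a.txt, b.txt, c.txt, f.txt, g.txt} staged={none}
After op 9 (modify g.txt): modified={a.txt, b.txt, c.txt, f.txt, g.txt} staged={none}
After op 10 (modify d.txt): modified={a.txt, b.txt, c.txt, d.txt, f.txt, g.txt} staged={none}
After op 11 (modify e.txt): modified={a.txt, b.txt, c.txt, d.txt, e.txt, f.txt, g.txt} staged={none}
After op 12 (git add d.txt): modified={a.txt, b.txt, c.txt, e.txt, f.txt, g.txt} staged={d.txt}
After op 13 (modify d.txt): modified={a.txt, b.txt, c.txt, d.txt, e.txt, f.txt, g.txt} staged={d.txt}
After op 14 (git reset d.txt): modified={a.txt, b.txt, c.txt, d.txt, e.txt, f.txt, g.txt} staged={none}
After op 15 (git add f.txt): modified={a.txt, b.txt, c.txt, d.txt, e.txt, g.txt} staged={f.txt}
After op 16 (git commit): modified={a.txt, b.txt, c.txt, d.txt, e.txt, g.txt} staged={none}
After op 17 (modify f.txt): modified={a.txt, b.txt, c.txt, d.txt, e.txt, f.txt, g.txt} staged={none}
After op 18 (git add a.txt): modified={b.txt, c.txt, d.txt, e.txt, f.txt, g.txt} staged={a.txt}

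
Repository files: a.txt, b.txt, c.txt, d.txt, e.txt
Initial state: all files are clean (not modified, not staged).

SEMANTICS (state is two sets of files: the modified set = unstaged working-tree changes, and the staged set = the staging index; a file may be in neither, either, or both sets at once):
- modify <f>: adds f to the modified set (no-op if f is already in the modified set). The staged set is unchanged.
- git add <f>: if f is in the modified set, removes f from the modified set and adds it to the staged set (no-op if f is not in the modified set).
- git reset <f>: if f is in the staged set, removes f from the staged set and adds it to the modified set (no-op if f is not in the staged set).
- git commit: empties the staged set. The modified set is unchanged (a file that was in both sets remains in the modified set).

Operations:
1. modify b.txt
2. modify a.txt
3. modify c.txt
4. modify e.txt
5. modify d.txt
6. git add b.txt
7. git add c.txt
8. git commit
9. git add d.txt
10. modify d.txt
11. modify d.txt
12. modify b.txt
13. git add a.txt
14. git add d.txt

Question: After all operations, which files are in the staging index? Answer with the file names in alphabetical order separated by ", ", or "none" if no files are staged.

Answer: a.txt, d.txt

Derivation:
After op 1 (modify b.txt): modified={b.txt} staged={none}
After op 2 (modify a.txt): modified={a.txt, b.txt} staged={none}
After op 3 (modify c.txt): modified={a.txt, b.txt, c.txt} staged={none}
After op 4 (modify e.txt): modified={a.txt, b.txt, c.txt, e.txt} staged={none}
After op 5 (modify d.txt): modified={a.txt, b.txt, c.txt, d.txt, e.txt} staged={none}
After op 6 (git add b.txt): modified={a.txt, c.txt, d.txt, e.txt} staged={b.txt}
After op 7 (git add c.txt): modified={a.txt, d.txt, e.txt} staged={b.txt, c.txt}
After op 8 (git commit): modified={a.txt, d.txt, e.txt} staged={none}
After op 9 (git add d.txt): modified={a.txt, e.txt} staged={d.txt}
After op 10 (modify d.txt): modified={a.txt, d.txt, e.txt} staged={d.txt}
After op 11 (modify d.txt): modified={a.txt, d.txt, e.txt} staged={d.txt}
After op 12 (modify b.txt): modified={a.txt, b.txt, d.txt, e.txt} staged={d.txt}
After op 13 (git add a.txt): modified={b.txt, d.txt, e.txt} staged={a.txt, d.txt}
After op 14 (git add d.txt): modified={b.txt, e.txt} staged={a.txt, d.txt}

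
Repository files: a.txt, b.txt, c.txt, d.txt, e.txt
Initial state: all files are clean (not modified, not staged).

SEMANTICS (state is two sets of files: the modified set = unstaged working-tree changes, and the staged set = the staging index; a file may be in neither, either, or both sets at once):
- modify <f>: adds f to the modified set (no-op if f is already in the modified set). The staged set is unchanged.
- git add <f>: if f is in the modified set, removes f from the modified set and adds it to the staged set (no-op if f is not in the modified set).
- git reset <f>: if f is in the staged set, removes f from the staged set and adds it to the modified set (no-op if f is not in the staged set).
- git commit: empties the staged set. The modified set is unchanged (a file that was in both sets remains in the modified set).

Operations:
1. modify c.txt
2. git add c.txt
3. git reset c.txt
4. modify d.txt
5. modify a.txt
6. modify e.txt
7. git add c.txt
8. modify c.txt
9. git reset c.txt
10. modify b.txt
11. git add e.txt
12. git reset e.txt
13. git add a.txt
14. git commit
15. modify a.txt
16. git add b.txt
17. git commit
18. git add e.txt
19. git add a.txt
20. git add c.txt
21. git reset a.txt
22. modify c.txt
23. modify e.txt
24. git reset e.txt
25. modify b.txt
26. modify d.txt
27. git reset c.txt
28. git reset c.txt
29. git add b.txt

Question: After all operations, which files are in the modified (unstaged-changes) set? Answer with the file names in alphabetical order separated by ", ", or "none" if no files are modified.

Answer: a.txt, c.txt, d.txt, e.txt

Derivation:
After op 1 (modify c.txt): modified={c.txt} staged={none}
After op 2 (git add c.txt): modified={none} staged={c.txt}
After op 3 (git reset c.txt): modified={c.txt} staged={none}
After op 4 (modify d.txt): modified={c.txt, d.txt} staged={none}
After op 5 (modify a.txt): modified={a.txt, c.txt, d.txt} staged={none}
After op 6 (modify e.txt): modified={a.txt, c.txt, d.txt, e.txt} staged={none}
After op 7 (git add c.txt): modified={a.txt, d.txt, e.txt} staged={c.txt}
After op 8 (modify c.txt): modified={a.txt, c.txt, d.txt, e.txt} staged={c.txt}
After op 9 (git reset c.txt): modified={a.txt, c.txt, d.txt, e.txt} staged={none}
After op 10 (modify b.txt): modified={a.txt, b.txt, c.txt, d.txt, e.txt} staged={none}
After op 11 (git add e.txt): modified={a.txt, b.txt, c.txt, d.txt} staged={e.txt}
After op 12 (git reset e.txt): modified={a.txt, b.txt, c.txt, d.txt, e.txt} staged={none}
After op 13 (git add a.txt): modified={b.txt, c.txt, d.txt, e.txt} staged={a.txt}
After op 14 (git commit): modified={b.txt, c.txt, d.txt, e.txt} staged={none}
After op 15 (modify a.txt): modified={a.txt, b.txt, c.txt, d.txt, e.txt} staged={none}
After op 16 (git add b.txt): modified={a.txt, c.txt, d.txt, e.txt} staged={b.txt}
After op 17 (git commit): modified={a.txt, c.txt, d.txt, e.txt} staged={none}
After op 18 (git add e.txt): modified={a.txt, c.txt, d.txt} staged={e.txt}
After op 19 (git add a.txt): modified={c.txt, d.txt} staged={a.txt, e.txt}
After op 20 (git add c.txt): modified={d.txt} staged={a.txt, c.txt, e.txt}
After op 21 (git reset a.txt): modified={a.txt, d.txt} staged={c.txt, e.txt}
After op 22 (modify c.txt): modified={a.txt, c.txt, d.txt} staged={c.txt, e.txt}
After op 23 (modify e.txt): modified={a.txt, c.txt, d.txt, e.txt} staged={c.txt, e.txt}
After op 24 (git reset e.txt): modified={a.txt, c.txt, d.txt, e.txt} staged={c.txt}
After op 25 (modify b.txt): modified={a.txt, b.txt, c.txt, d.txt, e.txt} staged={c.txt}
After op 26 (modify d.txt): modified={a.txt, b.txt, c.txt, d.txt, e.txt} staged={c.txt}
After op 27 (git reset c.txt): modified={a.txt, b.txt, c.txt, d.txt, e.txt} staged={none}
After op 28 (git reset c.txt): modified={a.txt, b.txt, c.txt, d.txt, e.txt} staged={none}
After op 29 (git add b.txt): modified={a.txt, c.txt, d.txt, e.txt} staged={b.txt}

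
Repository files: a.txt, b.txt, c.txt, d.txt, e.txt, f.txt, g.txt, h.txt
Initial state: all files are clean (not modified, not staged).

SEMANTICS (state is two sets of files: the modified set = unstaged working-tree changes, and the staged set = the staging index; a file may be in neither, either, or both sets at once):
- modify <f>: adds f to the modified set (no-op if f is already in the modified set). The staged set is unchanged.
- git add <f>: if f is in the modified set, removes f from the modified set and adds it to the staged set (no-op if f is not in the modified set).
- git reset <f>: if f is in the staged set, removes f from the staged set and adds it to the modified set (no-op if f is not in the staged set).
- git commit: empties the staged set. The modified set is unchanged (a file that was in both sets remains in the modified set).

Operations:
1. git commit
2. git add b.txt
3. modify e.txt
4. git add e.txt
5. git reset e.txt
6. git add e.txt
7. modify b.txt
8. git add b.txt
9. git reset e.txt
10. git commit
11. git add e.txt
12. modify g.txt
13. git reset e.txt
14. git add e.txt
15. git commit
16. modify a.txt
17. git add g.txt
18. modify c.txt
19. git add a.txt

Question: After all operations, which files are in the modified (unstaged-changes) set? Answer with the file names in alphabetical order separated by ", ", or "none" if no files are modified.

After op 1 (git commit): modified={none} staged={none}
After op 2 (git add b.txt): modified={none} staged={none}
After op 3 (modify e.txt): modified={e.txt} staged={none}
After op 4 (git add e.txt): modified={none} staged={e.txt}
After op 5 (git reset e.txt): modified={e.txt} staged={none}
After op 6 (git add e.txt): modified={none} staged={e.txt}
After op 7 (modify b.txt): modified={b.txt} staged={e.txt}
After op 8 (git add b.txt): modified={none} staged={b.txt, e.txt}
After op 9 (git reset e.txt): modified={e.txt} staged={b.txt}
After op 10 (git commit): modified={e.txt} staged={none}
After op 11 (git add e.txt): modified={none} staged={e.txt}
After op 12 (modify g.txt): modified={g.txt} staged={e.txt}
After op 13 (git reset e.txt): modified={e.txt, g.txt} staged={none}
After op 14 (git add e.txt): modified={g.txt} staged={e.txt}
After op 15 (git commit): modified={g.txt} staged={none}
After op 16 (modify a.txt): modified={a.txt, g.txt} staged={none}
After op 17 (git add g.txt): modified={a.txt} staged={g.txt}
After op 18 (modify c.txt): modified={a.txt, c.txt} staged={g.txt}
After op 19 (git add a.txt): modified={c.txt} staged={a.txt, g.txt}

Answer: c.txt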